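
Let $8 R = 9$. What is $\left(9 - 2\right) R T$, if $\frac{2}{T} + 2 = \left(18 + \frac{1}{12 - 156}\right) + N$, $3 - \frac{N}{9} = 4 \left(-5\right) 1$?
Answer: $\frac{2268}{32111} \approx 0.07063$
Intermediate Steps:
$R = \frac{9}{8}$ ($R = \frac{1}{8} \cdot 9 = \frac{9}{8} \approx 1.125$)
$N = 207$ ($N = 27 - 9 \cdot 4 \left(-5\right) 1 = 27 - 9 \left(\left(-20\right) 1\right) = 27 - -180 = 27 + 180 = 207$)
$T = \frac{288}{32111}$ ($T = \frac{2}{-2 + \left(\left(18 + \frac{1}{12 - 156}\right) + 207\right)} = \frac{2}{-2 + \left(\left(18 + \frac{1}{-144}\right) + 207\right)} = \frac{2}{-2 + \left(\left(18 - \frac{1}{144}\right) + 207\right)} = \frac{2}{-2 + \left(\frac{2591}{144} + 207\right)} = \frac{2}{-2 + \frac{32399}{144}} = \frac{2}{\frac{32111}{144}} = 2 \cdot \frac{144}{32111} = \frac{288}{32111} \approx 0.0089689$)
$\left(9 - 2\right) R T = \left(9 - 2\right) \frac{9}{8} \cdot \frac{288}{32111} = 7 \cdot \frac{9}{8} \cdot \frac{288}{32111} = \frac{63}{8} \cdot \frac{288}{32111} = \frac{2268}{32111}$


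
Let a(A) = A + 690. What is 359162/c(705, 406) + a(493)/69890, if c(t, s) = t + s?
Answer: 25103146493/77647790 ≈ 323.29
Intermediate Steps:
c(t, s) = s + t
a(A) = 690 + A
359162/c(705, 406) + a(493)/69890 = 359162/(406 + 705) + (690 + 493)/69890 = 359162/1111 + 1183*(1/69890) = 359162*(1/1111) + 1183/69890 = 359162/1111 + 1183/69890 = 25103146493/77647790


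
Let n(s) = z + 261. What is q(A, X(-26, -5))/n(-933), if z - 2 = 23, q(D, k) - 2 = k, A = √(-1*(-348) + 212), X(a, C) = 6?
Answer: 4/143 ≈ 0.027972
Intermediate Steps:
A = 4*√35 (A = √(348 + 212) = √560 = 4*√35 ≈ 23.664)
q(D, k) = 2 + k
z = 25 (z = 2 + 23 = 25)
n(s) = 286 (n(s) = 25 + 261 = 286)
q(A, X(-26, -5))/n(-933) = (2 + 6)/286 = 8*(1/286) = 4/143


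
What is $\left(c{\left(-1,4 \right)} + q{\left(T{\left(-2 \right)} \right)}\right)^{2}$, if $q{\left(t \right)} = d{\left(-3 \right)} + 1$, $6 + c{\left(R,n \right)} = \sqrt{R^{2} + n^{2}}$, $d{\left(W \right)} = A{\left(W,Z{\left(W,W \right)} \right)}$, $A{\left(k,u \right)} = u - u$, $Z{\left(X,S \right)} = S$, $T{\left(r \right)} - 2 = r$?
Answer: $\left(5 - \sqrt{17}\right)^{2} \approx 0.76894$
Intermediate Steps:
$T{\left(r \right)} = 2 + r$
$A{\left(k,u \right)} = 0$
$d{\left(W \right)} = 0$
$c{\left(R,n \right)} = -6 + \sqrt{R^{2} + n^{2}}$
$q{\left(t \right)} = 1$ ($q{\left(t \right)} = 0 + 1 = 1$)
$\left(c{\left(-1,4 \right)} + q{\left(T{\left(-2 \right)} \right)}\right)^{2} = \left(\left(-6 + \sqrt{\left(-1\right)^{2} + 4^{2}}\right) + 1\right)^{2} = \left(\left(-6 + \sqrt{1 + 16}\right) + 1\right)^{2} = \left(\left(-6 + \sqrt{17}\right) + 1\right)^{2} = \left(-5 + \sqrt{17}\right)^{2}$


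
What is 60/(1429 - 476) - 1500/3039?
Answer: -415720/965389 ≈ -0.43062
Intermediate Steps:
60/(1429 - 476) - 1500/3039 = 60/953 - 1500*1/3039 = 60*(1/953) - 500/1013 = 60/953 - 500/1013 = -415720/965389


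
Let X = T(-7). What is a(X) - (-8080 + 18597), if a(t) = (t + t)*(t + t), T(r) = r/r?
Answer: -10513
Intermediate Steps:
T(r) = 1
X = 1
a(t) = 4*t**2 (a(t) = (2*t)*(2*t) = 4*t**2)
a(X) - (-8080 + 18597) = 4*1**2 - (-8080 + 18597) = 4*1 - 1*10517 = 4 - 10517 = -10513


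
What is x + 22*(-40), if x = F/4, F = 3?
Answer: -3517/4 ≈ -879.25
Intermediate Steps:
x = ¾ (x = 3/4 = 3*(¼) = ¾ ≈ 0.75000)
x + 22*(-40) = ¾ + 22*(-40) = ¾ - 880 = -3517/4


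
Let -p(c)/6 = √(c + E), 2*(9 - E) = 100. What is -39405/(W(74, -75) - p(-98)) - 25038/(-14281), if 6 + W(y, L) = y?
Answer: -9506361219/34374367 + 118215*I*√139/4814 ≈ -276.55 + 289.52*I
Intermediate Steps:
E = -41 (E = 9 - ½*100 = 9 - 50 = -41)
W(y, L) = -6 + y
p(c) = -6*√(-41 + c) (p(c) = -6*√(c - 41) = -6*√(-41 + c))
-39405/(W(74, -75) - p(-98)) - 25038/(-14281) = -39405/((-6 + 74) - (-6)*√(-41 - 98)) - 25038/(-14281) = -39405/(68 - (-6)*√(-139)) - 25038*(-1/14281) = -39405/(68 - (-6)*I*√139) + 25038/14281 = -39405/(68 + 6*I*√139) + 25038/14281 = 25038/14281 - 39405/(68 + 6*I*√139)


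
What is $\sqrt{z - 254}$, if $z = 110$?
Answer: $12 i \approx 12.0 i$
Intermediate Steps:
$\sqrt{z - 254} = \sqrt{110 - 254} = \sqrt{-144} = 12 i$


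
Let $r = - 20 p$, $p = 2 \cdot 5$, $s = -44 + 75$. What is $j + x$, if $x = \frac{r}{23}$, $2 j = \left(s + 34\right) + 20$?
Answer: $\frac{1555}{46} \approx 33.804$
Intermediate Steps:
$s = 31$
$p = 10$
$r = -200$ ($r = \left(-20\right) 10 = -200$)
$j = \frac{85}{2}$ ($j = \frac{\left(31 + 34\right) + 20}{2} = \frac{65 + 20}{2} = \frac{1}{2} \cdot 85 = \frac{85}{2} \approx 42.5$)
$x = - \frac{200}{23} \approx -8.6956$
$j + x = \frac{85}{2} - \frac{200}{23} = \frac{1555}{46}$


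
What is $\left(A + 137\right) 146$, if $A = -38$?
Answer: $14454$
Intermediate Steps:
$\left(A + 137\right) 146 = \left(-38 + 137\right) 146 = 99 \cdot 146 = 14454$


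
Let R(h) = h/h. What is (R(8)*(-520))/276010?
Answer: -52/27601 ≈ -0.0018840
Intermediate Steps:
R(h) = 1
(R(8)*(-520))/276010 = (1*(-520))/276010 = -520*1/276010 = -52/27601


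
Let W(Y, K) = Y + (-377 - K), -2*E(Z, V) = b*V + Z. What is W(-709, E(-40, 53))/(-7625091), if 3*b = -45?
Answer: 3007/15250182 ≈ 0.00019718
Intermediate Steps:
b = -15 (b = (⅓)*(-45) = -15)
E(Z, V) = -Z/2 + 15*V/2 (E(Z, V) = -(-15*V + Z)/2 = -(Z - 15*V)/2 = -Z/2 + 15*V/2)
W(Y, K) = -377 + Y - K
W(-709, E(-40, 53))/(-7625091) = (-377 - 709 - (-½*(-40) + (15/2)*53))/(-7625091) = (-377 - 709 - (20 + 795/2))*(-1/7625091) = (-377 - 709 - 1*835/2)*(-1/7625091) = (-377 - 709 - 835/2)*(-1/7625091) = -3007/2*(-1/7625091) = 3007/15250182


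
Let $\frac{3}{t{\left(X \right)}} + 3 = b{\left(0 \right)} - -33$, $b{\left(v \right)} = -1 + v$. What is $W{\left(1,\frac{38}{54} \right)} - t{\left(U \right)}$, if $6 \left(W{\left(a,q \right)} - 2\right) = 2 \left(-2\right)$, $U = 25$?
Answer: $\frac{107}{87} \approx 1.2299$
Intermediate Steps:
$W{\left(a,q \right)} = \frac{4}{3}$ ($W{\left(a,q \right)} = 2 + \frac{2 \left(-2\right)}{6} = 2 + \frac{1}{6} \left(-4\right) = 2 - \frac{2}{3} = \frac{4}{3}$)
$t{\left(X \right)} = \frac{3}{29}$ ($t{\left(X \right)} = \frac{3}{-3 + \left(\left(-1 + 0\right) - -33\right)} = \frac{3}{-3 + \left(-1 + 33\right)} = \frac{3}{-3 + 32} = \frac{3}{29}$)
$W{\left(1,\frac{38}{54} \right)} - t{\left(U \right)} = \frac{4}{3} - \frac{3}{29} = \frac{107}{87}$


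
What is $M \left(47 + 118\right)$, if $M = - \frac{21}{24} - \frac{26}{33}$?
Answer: $- \frac{2195}{8} \approx -274.38$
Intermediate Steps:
$M = - \frac{439}{264}$ ($M = \left(-21\right) \frac{1}{24} - \frac{26}{33} = - \frac{7}{8} - \frac{26}{33} = - \frac{439}{264} \approx -1.6629$)
$M \left(47 + 118\right) = - \frac{439 \left(47 + 118\right)}{264} = \left(- \frac{439}{264}\right) 165 = - \frac{2195}{8}$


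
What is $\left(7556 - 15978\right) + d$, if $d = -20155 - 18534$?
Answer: $-47111$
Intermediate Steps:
$d = -38689$ ($d = -20155 - 18534 = -38689$)
$\left(7556 - 15978\right) + d = \left(7556 - 15978\right) - 38689 = -8422 - 38689 = -47111$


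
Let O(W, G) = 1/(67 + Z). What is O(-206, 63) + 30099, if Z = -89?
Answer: 662177/22 ≈ 30099.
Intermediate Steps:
O(W, G) = -1/22 (O(W, G) = 1/(67 - 89) = 1/(-22) = -1/22)
O(-206, 63) + 30099 = -1/22 + 30099 = 662177/22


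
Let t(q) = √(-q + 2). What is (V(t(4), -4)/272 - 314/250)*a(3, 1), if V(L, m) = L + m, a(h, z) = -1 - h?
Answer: 10801/2125 - I*√2/68 ≈ 5.0828 - 0.020797*I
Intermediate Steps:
t(q) = √(2 - q)
(V(t(4), -4)/272 - 314/250)*a(3, 1) = ((√(2 - 1*4) - 4)/272 - 314/250)*(-1 - 1*3) = ((√(2 - 4) - 4)*(1/272) - 314*1/250)*(-1 - 3) = ((√(-2) - 4)*(1/272) - 157/125)*(-4) = ((I*√2 - 4)*(1/272) - 157/125)*(-4) = ((-4 + I*√2)*(1/272) - 157/125)*(-4) = ((-1/68 + I*√2/272) - 157/125)*(-4) = (-10801/8500 + I*√2/272)*(-4) = 10801/2125 - I*√2/68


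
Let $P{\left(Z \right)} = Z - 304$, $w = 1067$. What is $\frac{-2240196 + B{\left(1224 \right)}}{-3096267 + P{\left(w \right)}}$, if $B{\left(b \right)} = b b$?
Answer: $\frac{185505}{773876} \approx 0.23971$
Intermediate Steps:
$P{\left(Z \right)} = -304 + Z$ ($P{\left(Z \right)} = Z - 304 = -304 + Z$)
$B{\left(b \right)} = b^{2}$
$\frac{-2240196 + B{\left(1224 \right)}}{-3096267 + P{\left(w \right)}} = \frac{-2240196 + 1224^{2}}{-3096267 + \left(-304 + 1067\right)} = \frac{-2240196 + 1498176}{-3096267 + 763} = - \frac{742020}{-3095504} = \left(-742020\right) \left(- \frac{1}{3095504}\right) = \frac{185505}{773876}$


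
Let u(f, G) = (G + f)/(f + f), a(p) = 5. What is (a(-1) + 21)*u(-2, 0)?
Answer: 13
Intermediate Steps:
u(f, G) = (G + f)/(2*f) (u(f, G) = (G + f)/((2*f)) = (G + f)*(1/(2*f)) = (G + f)/(2*f))
(a(-1) + 21)*u(-2, 0) = (5 + 21)*((½)*(0 - 2)/(-2)) = 26*((½)*(-½)*(-2)) = 26*(½) = 13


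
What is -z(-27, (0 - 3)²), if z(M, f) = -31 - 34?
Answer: 65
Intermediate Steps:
z(M, f) = -65
-z(-27, (0 - 3)²) = -1*(-65) = 65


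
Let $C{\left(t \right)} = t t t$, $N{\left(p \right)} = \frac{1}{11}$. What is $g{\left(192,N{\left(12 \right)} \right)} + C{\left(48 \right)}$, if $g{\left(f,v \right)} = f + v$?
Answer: $\frac{1218625}{11} \approx 1.1078 \cdot 10^{5}$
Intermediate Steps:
$N{\left(p \right)} = \frac{1}{11}$
$C{\left(t \right)} = t^{3}$ ($C{\left(t \right)} = t^{2} t = t^{3}$)
$g{\left(192,N{\left(12 \right)} \right)} + C{\left(48 \right)} = \left(192 + \frac{1}{11}\right) + 48^{3} = \frac{2113}{11} + 110592 = \frac{1218625}{11}$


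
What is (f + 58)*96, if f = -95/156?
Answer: 71624/13 ≈ 5509.5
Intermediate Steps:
f = -95/156 (f = -95*1/156 = -95/156 ≈ -0.60897)
(f + 58)*96 = (-95/156 + 58)*96 = (8953/156)*96 = 71624/13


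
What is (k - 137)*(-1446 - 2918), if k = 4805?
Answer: -20371152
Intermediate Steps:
(k - 137)*(-1446 - 2918) = (4805 - 137)*(-1446 - 2918) = 4668*(-4364) = -20371152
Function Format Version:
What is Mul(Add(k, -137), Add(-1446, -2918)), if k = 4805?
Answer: -20371152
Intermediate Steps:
Mul(Add(k, -137), Add(-1446, -2918)) = Mul(Add(4805, -137), Add(-1446, -2918)) = Mul(4668, -4364) = -20371152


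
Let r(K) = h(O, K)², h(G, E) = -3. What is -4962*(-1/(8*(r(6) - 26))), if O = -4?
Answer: -2481/68 ≈ -36.485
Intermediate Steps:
r(K) = 9 (r(K) = (-3)² = 9)
-4962*(-1/(8*(r(6) - 26))) = -4962*(-1/(8*(9 - 26))) = -4962/((-8*(-17))) = -4962/136 = -4962*1/136 = -2481/68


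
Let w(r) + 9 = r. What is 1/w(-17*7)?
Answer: -1/128 ≈ -0.0078125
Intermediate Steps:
w(r) = -9 + r
1/w(-17*7) = 1/(-9 - 17*7) = 1/(-9 - 119) = 1/(-128) = -1/128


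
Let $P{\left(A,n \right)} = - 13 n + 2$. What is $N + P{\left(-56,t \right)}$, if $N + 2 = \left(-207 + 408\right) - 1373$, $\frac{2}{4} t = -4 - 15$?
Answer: $-678$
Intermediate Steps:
$t = -38$ ($t = 2 \left(-4 - 15\right) = 2 \left(-19\right) = -38$)
$P{\left(A,n \right)} = 2 - 13 n$
$N = -1174$ ($N = -2 + \left(\left(-207 + 408\right) - 1373\right) = -2 + \left(201 - 1373\right) = -2 - 1172 = -1174$)
$N + P{\left(-56,t \right)} = -1174 + \left(2 - -494\right) = -1174 + \left(2 + 494\right) = -1174 + 496 = -678$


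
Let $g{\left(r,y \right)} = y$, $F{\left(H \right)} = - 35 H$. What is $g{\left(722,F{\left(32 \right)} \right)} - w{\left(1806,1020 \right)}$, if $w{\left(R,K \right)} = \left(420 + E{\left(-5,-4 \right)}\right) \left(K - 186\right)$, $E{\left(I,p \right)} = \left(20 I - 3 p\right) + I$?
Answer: $-273838$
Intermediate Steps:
$E{\left(I,p \right)} = - 3 p + 21 I$ ($E{\left(I,p \right)} = \left(- 3 p + 20 I\right) + I = - 3 p + 21 I$)
$w{\left(R,K \right)} = -60822 + 327 K$ ($w{\left(R,K \right)} = \left(420 + \left(\left(-3\right) \left(-4\right) + 21 \left(-5\right)\right)\right) \left(K - 186\right) = \left(420 + \left(12 - 105\right)\right) \left(-186 + K\right) = \left(420 - 93\right) \left(-186 + K\right) = 327 \left(-186 + K\right) = -60822 + 327 K$)
$g{\left(722,F{\left(32 \right)} \right)} - w{\left(1806,1020 \right)} = \left(-35\right) 32 - \left(-60822 + 327 \cdot 1020\right) = -1120 - \left(-60822 + 333540\right) = -1120 - 272718 = -273838$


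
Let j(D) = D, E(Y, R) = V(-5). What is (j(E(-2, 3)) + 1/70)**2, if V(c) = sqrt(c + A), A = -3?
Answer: -39199/4900 + 2*I*sqrt(2)/35 ≈ -7.9998 + 0.080812*I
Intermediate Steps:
V(c) = sqrt(-3 + c) (V(c) = sqrt(c - 3) = sqrt(-3 + c))
E(Y, R) = 2*I*sqrt(2) (E(Y, R) = sqrt(-3 - 5) = sqrt(-8) = 2*I*sqrt(2))
(j(E(-2, 3)) + 1/70)**2 = (2*I*sqrt(2) + 1/70)**2 = (1/70 + 2*I*sqrt(2))**2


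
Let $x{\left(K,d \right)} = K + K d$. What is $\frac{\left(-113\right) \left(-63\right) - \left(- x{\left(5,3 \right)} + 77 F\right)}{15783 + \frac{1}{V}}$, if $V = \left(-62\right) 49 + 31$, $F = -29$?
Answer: $\frac{7045401}{11864870} \approx 0.5938$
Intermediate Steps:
$V = -3007$ ($V = -3038 + 31 = -3007$)
$\frac{\left(-113\right) \left(-63\right) - \left(- x{\left(5,3 \right)} + 77 F\right)}{15783 + \frac{1}{V}} = \frac{\left(-113\right) \left(-63\right) + \left(5 \left(1 + 3\right) - -2233\right)}{15783 + \frac{1}{-3007}} = \frac{7119 + \left(5 \cdot 4 + 2233\right)}{15783 - \frac{1}{3007}} = \frac{7119 + \left(20 + 2233\right)}{\frac{47459480}{3007}} = \left(7119 + 2253\right) \frac{3007}{47459480} = 9372 \cdot \frac{3007}{47459480} = \frac{7045401}{11864870}$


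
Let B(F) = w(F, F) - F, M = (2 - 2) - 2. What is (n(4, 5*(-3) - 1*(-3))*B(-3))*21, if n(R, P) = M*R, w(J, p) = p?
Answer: 0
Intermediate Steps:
M = -2 (M = 0 - 2 = -2)
n(R, P) = -2*R
B(F) = 0 (B(F) = F - F = 0)
(n(4, 5*(-3) - 1*(-3))*B(-3))*21 = (-2*4*0)*21 = -8*0*21 = 0*21 = 0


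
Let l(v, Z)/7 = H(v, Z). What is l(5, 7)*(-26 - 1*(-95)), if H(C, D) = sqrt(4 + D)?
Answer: 483*sqrt(11) ≈ 1601.9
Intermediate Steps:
l(v, Z) = 7*sqrt(4 + Z)
l(5, 7)*(-26 - 1*(-95)) = (7*sqrt(4 + 7))*(-26 - 1*(-95)) = (7*sqrt(11))*(-26 + 95) = (7*sqrt(11))*69 = 483*sqrt(11)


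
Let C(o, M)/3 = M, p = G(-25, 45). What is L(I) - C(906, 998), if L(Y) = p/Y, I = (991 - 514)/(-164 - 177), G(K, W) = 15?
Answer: -477751/159 ≈ -3004.7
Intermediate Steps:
p = 15
C(o, M) = 3*M
I = -477/341 (I = 477/(-341) = 477*(-1/341) = -477/341 ≈ -1.3988)
L(Y) = 15/Y
L(I) - C(906, 998) = 15/(-477/341) - 3*998 = 15*(-341/477) - 1*2994 = -1705/159 - 2994 = -477751/159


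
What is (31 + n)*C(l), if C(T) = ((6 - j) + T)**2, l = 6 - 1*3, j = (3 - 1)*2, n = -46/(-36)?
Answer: 14525/18 ≈ 806.94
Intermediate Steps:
n = 23/18 (n = -46*(-1/36) = 23/18 ≈ 1.2778)
j = 4 (j = 2*2 = 4)
l = 3 (l = 6 - 3 = 3)
C(T) = (2 + T)**2 (C(T) = ((6 - 1*4) + T)**2 = ((6 - 4) + T)**2 = (2 + T)**2)
(31 + n)*C(l) = (31 + 23/18)*(2 + 3)**2 = (581/18)*5**2 = (581/18)*25 = 14525/18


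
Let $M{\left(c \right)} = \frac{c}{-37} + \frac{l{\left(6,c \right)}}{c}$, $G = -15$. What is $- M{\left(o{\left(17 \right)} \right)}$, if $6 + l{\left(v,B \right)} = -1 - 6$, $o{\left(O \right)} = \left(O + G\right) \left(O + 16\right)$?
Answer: $\frac{4837}{2442} \approx 1.9808$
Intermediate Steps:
$o{\left(O \right)} = \left(-15 + O\right) \left(16 + O\right)$ ($o{\left(O \right)} = \left(O - 15\right) \left(O + 16\right) = \left(-15 + O\right) \left(16 + O\right)$)
$l{\left(v,B \right)} = -13$ ($l{\left(v,B \right)} = -6 - 7 = -13$)
$M{\left(c \right)} = - \frac{13}{c} - \frac{c}{37}$ ($M{\left(c \right)} = \frac{c}{-37} - \frac{13}{c} = c \left(- \frac{1}{37}\right) - \frac{13}{c} = - \frac{c}{37} - \frac{13}{c} = - \frac{13}{c} - \frac{c}{37}$)
$- M{\left(o{\left(17 \right)} \right)} = - (- \frac{13}{-240 + 17 + 17^{2}} - \frac{-240 + 17 + 17^{2}}{37}) = - (- \frac{13}{-240 + 17 + 289} - \frac{-240 + 17 + 289}{37}) = - (- \frac{13}{66} - \frac{66}{37}) = \left(-1\right) \left(- \frac{4837}{2442}\right) = \frac{4837}{2442}$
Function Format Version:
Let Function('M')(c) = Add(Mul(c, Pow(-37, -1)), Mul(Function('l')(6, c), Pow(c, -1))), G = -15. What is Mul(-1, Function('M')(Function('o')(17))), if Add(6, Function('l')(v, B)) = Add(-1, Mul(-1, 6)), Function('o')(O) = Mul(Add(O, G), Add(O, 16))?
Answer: Rational(4837, 2442) ≈ 1.9808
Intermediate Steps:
Function('o')(O) = Mul(Add(-15, O), Add(16, O)) (Function('o')(O) = Mul(Add(O, -15), Add(O, 16)) = Mul(Add(-15, O), Add(16, O)))
Function('l')(v, B) = -13 (Function('l')(v, B) = Add(-6, Add(-1, Mul(-1, 6))) = Add(-6, Add(-1, -6)) = Add(-6, -7) = -13)
Function('M')(c) = Add(Mul(-13, Pow(c, -1)), Mul(Rational(-1, 37), c)) (Function('M')(c) = Add(Mul(c, Pow(-37, -1)), Mul(-13, Pow(c, -1))) = Add(Mul(c, Rational(-1, 37)), Mul(-13, Pow(c, -1))) = Add(Mul(Rational(-1, 37), c), Mul(-13, Pow(c, -1))) = Add(Mul(-13, Pow(c, -1)), Mul(Rational(-1, 37), c)))
Mul(-1, Function('M')(Function('o')(17))) = Mul(-1, Add(Mul(-13, Pow(Add(-240, 17, Pow(17, 2)), -1)), Mul(Rational(-1, 37), Add(-240, 17, Pow(17, 2))))) = Mul(-1, Add(Mul(-13, Pow(Add(-240, 17, 289), -1)), Mul(Rational(-1, 37), Add(-240, 17, 289)))) = Mul(-1, Add(Mul(-13, Pow(66, -1)), Mul(Rational(-1, 37), 66))) = Mul(-1, Add(Mul(-13, Rational(1, 66)), Rational(-66, 37))) = Mul(-1, Add(Rational(-13, 66), Rational(-66, 37))) = Mul(-1, Rational(-4837, 2442)) = Rational(4837, 2442)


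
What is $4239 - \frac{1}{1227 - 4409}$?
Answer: $\frac{13488499}{3182} \approx 4239.0$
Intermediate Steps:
$4239 - \frac{1}{1227 - 4409} = 4239 - \frac{1}{-3182} = 4239 - - \frac{1}{3182} = 4239 + \frac{1}{3182} = \frac{13488499}{3182}$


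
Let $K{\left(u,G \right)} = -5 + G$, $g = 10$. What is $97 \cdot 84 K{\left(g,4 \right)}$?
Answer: $-8148$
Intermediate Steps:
$97 \cdot 84 K{\left(g,4 \right)} = 97 \cdot 84 \left(-5 + 4\right) = 8148 \left(-1\right) = -8148$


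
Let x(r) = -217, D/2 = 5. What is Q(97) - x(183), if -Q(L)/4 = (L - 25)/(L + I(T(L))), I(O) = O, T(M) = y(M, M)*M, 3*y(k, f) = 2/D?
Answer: 20779/97 ≈ 214.22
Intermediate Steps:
D = 10 (D = 2*5 = 10)
y(k, f) = 1/15 (y(k, f) = (2/10)/3 = (2*(⅒))/3 = (⅓)*(⅕) = 1/15)
T(M) = M/15
Q(L) = -15*(-25 + L)/(4*L) (Q(L) = -4*(L - 25)/(L + L/15) = -4*(-25 + L)/(16*L/15) = -4*(-25 + L)*15/(16*L) = -15*(-25 + L)/(4*L))
Q(97) - x(183) = (15/4)*(25 - 1*97)/97 - 1*(-217) = (15/4)*(1/97)*(25 - 97) + 217 = (15/4)*(1/97)*(-72) + 217 = -270/97 + 217 = 20779/97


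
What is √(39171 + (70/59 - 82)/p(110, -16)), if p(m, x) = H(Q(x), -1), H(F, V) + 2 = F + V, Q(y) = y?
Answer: √49229229539/1121 ≈ 197.93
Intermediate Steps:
H(F, V) = -2 + F + V (H(F, V) = -2 + (F + V) = -2 + F + V)
p(m, x) = -3 + x (p(m, x) = -2 + x - 1 = -3 + x)
√(39171 + (70/59 - 82)/p(110, -16)) = √(39171 + (70/59 - 82)/(-3 - 16)) = √(39171 + (70*(1/59) - 82)/(-19)) = √(39171 + (70/59 - 82)*(-1/19)) = √(39171 - 4768/59*(-1/19)) = √(39171 + 4768/1121) = √(43915459/1121) = √49229229539/1121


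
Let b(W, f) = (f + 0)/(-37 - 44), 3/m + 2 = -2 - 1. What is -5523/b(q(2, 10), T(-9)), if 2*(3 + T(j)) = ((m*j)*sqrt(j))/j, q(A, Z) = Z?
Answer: -14912100/109 + 4473630*I/109 ≈ -1.3681e+5 + 41043.0*I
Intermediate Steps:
m = -3/5 (m = 3/(-2 + (-2 - 1)) = 3/(-2 - 3) = 3/(-5) = 3*(-1/5) = -3/5 ≈ -0.60000)
T(j) = -3 - 3*sqrt(j)/10 (T(j) = -3 + (((-3*j/5)*sqrt(j))/j)/2 = -3 + ((-3*j**(3/2)/5)/j)/2 = -3 + (-3*sqrt(j)/5)/2 = -3 - 3*sqrt(j)/10)
b(W, f) = -f/81 (b(W, f) = f/(-81) = f*(-1/81) = -f/81)
-5523/b(q(2, 10), T(-9)) = -5523*(-81/(-3 - 9*I/10)) = -(14912100/109 - 4473630*I/109) = -5523*72900*(1/27 - I/90)/109 = -402626700*(1/27 - I/90)/109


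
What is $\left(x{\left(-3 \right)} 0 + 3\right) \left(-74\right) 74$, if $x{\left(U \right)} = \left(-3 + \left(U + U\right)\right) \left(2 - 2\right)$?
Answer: $-16428$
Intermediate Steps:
$x{\left(U \right)} = 0$ ($x{\left(U \right)} = \left(-3 + 2 U\right) 0 = 0$)
$\left(x{\left(-3 \right)} 0 + 3\right) \left(-74\right) 74 = \left(0 \cdot 0 + 3\right) \left(-74\right) 74 = \left(0 + 3\right) \left(-74\right) 74 = 3 \left(-74\right) 74 = \left(-222\right) 74 = -16428$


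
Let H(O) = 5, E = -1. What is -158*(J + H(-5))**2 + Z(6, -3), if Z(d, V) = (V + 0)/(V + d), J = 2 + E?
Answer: -5689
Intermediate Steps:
J = 1 (J = 2 - 1 = 1)
Z(d, V) = V/(V + d)
-158*(J + H(-5))**2 + Z(6, -3) = -158*(1 + 5)**2 - 3/(-3 + 6) = -158*6**2 - 3/3 = -158*36 - 3*1/3 = -5688 - 1 = -5689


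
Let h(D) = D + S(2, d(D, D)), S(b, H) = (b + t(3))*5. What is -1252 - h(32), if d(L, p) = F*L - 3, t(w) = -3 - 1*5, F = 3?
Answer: -1254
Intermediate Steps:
t(w) = -8 (t(w) = -3 - 5 = -8)
d(L, p) = -3 + 3*L (d(L, p) = 3*L - 3 = -3 + 3*L)
S(b, H) = -40 + 5*b (S(b, H) = (b - 8)*5 = (-8 + b)*5 = -40 + 5*b)
h(D) = -30 + D (h(D) = D + (-40 + 5*2) = D + (-40 + 10) = D - 30 = -30 + D)
-1252 - h(32) = -1252 - (-30 + 32) = -1252 - 1*2 = -1252 - 2 = -1254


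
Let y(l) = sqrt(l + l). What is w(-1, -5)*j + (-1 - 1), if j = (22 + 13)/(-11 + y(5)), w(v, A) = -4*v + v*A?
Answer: -1229/37 - 105*sqrt(10)/37 ≈ -42.190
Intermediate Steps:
w(v, A) = -4*v + A*v
y(l) = sqrt(2)*sqrt(l) (y(l) = sqrt(2*l) = sqrt(2)*sqrt(l))
j = 35/(-11 + sqrt(10)) (j = (22 + 13)/(-11 + sqrt(2)*sqrt(5)) = 35/(-11 + sqrt(10)) ≈ -4.4656)
w(-1, -5)*j + (-1 - 1) = (-(-4 - 5))*(-385/111 - 35*sqrt(10)/111) + (-1 - 1) = (-1*(-9))*(-385/111 - 35*sqrt(10)/111) - 2 = 9*(-385/111 - 35*sqrt(10)/111) - 2 = (-1155/37 - 105*sqrt(10)/37) - 2 = -1229/37 - 105*sqrt(10)/37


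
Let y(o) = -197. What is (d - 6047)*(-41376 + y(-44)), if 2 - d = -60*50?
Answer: 126589785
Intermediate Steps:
d = 3002 (d = 2 - (-60)*50 = 2 - 1*(-3000) = 2 + 3000 = 3002)
(d - 6047)*(-41376 + y(-44)) = (3002 - 6047)*(-41376 - 197) = -3045*(-41573) = 126589785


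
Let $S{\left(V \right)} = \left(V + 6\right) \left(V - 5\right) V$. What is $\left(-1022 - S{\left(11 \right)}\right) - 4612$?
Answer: $-6756$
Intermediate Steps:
$S{\left(V \right)} = V \left(-5 + V\right) \left(6 + V\right)$ ($S{\left(V \right)} = \left(6 + V\right) \left(-5 + V\right) V = \left(-5 + V\right) \left(6 + V\right) V = V \left(-5 + V\right) \left(6 + V\right)$)
$\left(-1022 - S{\left(11 \right)}\right) - 4612 = \left(-1022 - 11 \left(-30 + 11 + 11^{2}\right)\right) - 4612 = \left(-1022 - 11 \left(-30 + 11 + 121\right)\right) - 4612 = \left(-1022 - 11 \cdot 102\right) - 4612 = \left(-1022 - 1122\right) - 4612 = -2144 - 4612 = -6756$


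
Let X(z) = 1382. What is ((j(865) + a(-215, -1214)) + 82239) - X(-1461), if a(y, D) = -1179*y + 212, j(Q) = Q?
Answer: 335419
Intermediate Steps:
a(y, D) = 212 - 1179*y
((j(865) + a(-215, -1214)) + 82239) - X(-1461) = ((865 + (212 - 1179*(-215))) + 82239) - 1*1382 = ((865 + (212 + 253485)) + 82239) - 1382 = ((865 + 253697) + 82239) - 1382 = (254562 + 82239) - 1382 = 336801 - 1382 = 335419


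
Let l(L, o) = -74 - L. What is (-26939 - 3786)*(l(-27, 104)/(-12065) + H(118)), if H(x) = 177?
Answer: -13122967040/2413 ≈ -5.4384e+6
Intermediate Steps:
(-26939 - 3786)*(l(-27, 104)/(-12065) + H(118)) = (-26939 - 3786)*((-74 - 1*(-27))/(-12065) + 177) = -30725*((-74 + 27)*(-1/12065) + 177) = -30725*(-47*(-1/12065) + 177) = -30725*(47/12065 + 177) = -30725*2135552/12065 = -13122967040/2413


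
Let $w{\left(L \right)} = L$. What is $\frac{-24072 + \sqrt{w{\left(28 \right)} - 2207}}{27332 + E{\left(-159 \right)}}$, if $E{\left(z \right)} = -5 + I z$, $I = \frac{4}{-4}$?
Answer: $- \frac{4012}{4581} + \frac{i \sqrt{2179}}{27486} \approx -0.87579 + 0.0016983 i$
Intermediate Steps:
$I = -1$ ($I = 4 \left(- \frac{1}{4}\right) = -1$)
$E{\left(z \right)} = -5 - z$
$\frac{-24072 + \sqrt{w{\left(28 \right)} - 2207}}{27332 + E{\left(-159 \right)}} = \frac{-24072 + \sqrt{28 - 2207}}{27332 - -154} = \frac{-24072 + \sqrt{-2179}}{27332 + \left(-5 + 159\right)} = \frac{-24072 + i \sqrt{2179}}{27332 + 154} = \frac{-24072 + i \sqrt{2179}}{27486} = \left(-24072 + i \sqrt{2179}\right) \frac{1}{27486} = - \frac{4012}{4581} + \frac{i \sqrt{2179}}{27486}$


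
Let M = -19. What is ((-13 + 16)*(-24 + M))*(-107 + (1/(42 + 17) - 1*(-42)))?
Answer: 494586/59 ≈ 8382.8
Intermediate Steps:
((-13 + 16)*(-24 + M))*(-107 + (1/(42 + 17) - 1*(-42))) = ((-13 + 16)*(-24 - 19))*(-107 + (1/(42 + 17) - 1*(-42))) = (3*(-43))*(-107 + (1/59 + 42)) = -129*(-107 + (1/59 + 42)) = -129*(-107 + 2479/59) = -129*(-3834/59) = 494586/59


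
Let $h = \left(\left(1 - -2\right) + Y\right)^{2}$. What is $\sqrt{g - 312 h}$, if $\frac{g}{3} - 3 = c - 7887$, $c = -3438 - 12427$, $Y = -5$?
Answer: $9 i \sqrt{895} \approx 269.25 i$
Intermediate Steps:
$c = -15865$ ($c = -3438 - 12427 = -15865$)
$g = -71247$ ($g = 9 + 3 \left(-15865 - 7887\right) = 9 + 3 \left(-23752\right) = 9 - 71256 = -71247$)
$h = 4$ ($h = \left(\left(1 - -2\right) - 5\right)^{2} = \left(\left(1 + 2\right) - 5\right)^{2} = \left(3 - 5\right)^{2} = \left(-2\right)^{2} = 4$)
$\sqrt{g - 312 h} = \sqrt{-71247 - 1248} = \sqrt{-72495} = 9 i \sqrt{895}$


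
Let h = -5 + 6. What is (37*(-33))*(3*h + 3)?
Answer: -7326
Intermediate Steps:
h = 1
(37*(-33))*(3*h + 3) = (37*(-33))*(3*1 + 3) = -1221*(3 + 3) = -1221*6 = -7326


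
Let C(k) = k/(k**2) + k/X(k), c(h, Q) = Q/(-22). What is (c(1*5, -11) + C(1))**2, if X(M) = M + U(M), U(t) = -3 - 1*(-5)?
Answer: 121/36 ≈ 3.3611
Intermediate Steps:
U(t) = 2 (U(t) = -3 + 5 = 2)
c(h, Q) = -Q/22 (c(h, Q) = Q*(-1/22) = -Q/22)
X(M) = 2 + M (X(M) = M + 2 = 2 + M)
C(k) = 1/k + k/(2 + k) (C(k) = k/(k**2) + k/(2 + k) = k/k**2 + k/(2 + k) = 1/k + k/(2 + k))
(c(1*5, -11) + C(1))**2 = (-1/22*(-11) + (2 + 1 + 1**2)/(1*(2 + 1)))**2 = (1/2 + 1*(2 + 1 + 1)/3)**2 = (1/2 + 1*(1/3)*4)**2 = (1/2 + 4/3)**2 = (11/6)**2 = 121/36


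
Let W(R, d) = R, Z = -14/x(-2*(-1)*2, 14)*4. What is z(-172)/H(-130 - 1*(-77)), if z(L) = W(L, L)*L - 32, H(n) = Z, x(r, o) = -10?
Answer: 36940/7 ≈ 5277.1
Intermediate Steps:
Z = 28/5 (Z = -14/(-10)*4 = -14*(-⅒)*4 = (7/5)*4 = 28/5 ≈ 5.6000)
H(n) = 28/5
z(L) = -32 + L² (z(L) = L*L - 32 = L² - 32 = -32 + L²)
z(-172)/H(-130 - 1*(-77)) = (-32 + (-172)²)/(28/5) = (-32 + 29584)*(5/28) = 29552*(5/28) = 36940/7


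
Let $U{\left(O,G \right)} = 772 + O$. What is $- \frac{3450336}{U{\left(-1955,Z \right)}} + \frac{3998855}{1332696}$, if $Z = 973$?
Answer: $\frac{4602979631321}{1576579368} \approx 2919.6$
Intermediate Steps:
$- \frac{3450336}{U{\left(-1955,Z \right)}} + \frac{3998855}{1332696} = - \frac{3450336}{772 - 1955} + \frac{3998855}{1332696} = - \frac{3450336}{-1183} + 3998855 \cdot \frac{1}{1332696} = \left(-3450336\right) \left(- \frac{1}{1183}\right) + \frac{3998855}{1332696} = \frac{3450336}{1183} + \frac{3998855}{1332696} = \frac{4602979631321}{1576579368}$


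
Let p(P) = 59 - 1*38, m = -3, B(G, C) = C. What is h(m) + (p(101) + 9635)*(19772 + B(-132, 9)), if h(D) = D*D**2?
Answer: 191005309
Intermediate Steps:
p(P) = 21 (p(P) = 59 - 38 = 21)
h(D) = D**3
h(m) + (p(101) + 9635)*(19772 + B(-132, 9)) = (-3)**3 + (21 + 9635)*(19772 + 9) = -27 + 9656*19781 = -27 + 191005336 = 191005309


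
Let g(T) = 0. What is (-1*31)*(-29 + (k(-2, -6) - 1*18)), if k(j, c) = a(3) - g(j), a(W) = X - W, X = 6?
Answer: 1364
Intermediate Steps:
a(W) = 6 - W
k(j, c) = 3 (k(j, c) = (6 - 1*3) - 1*0 = (6 - 3) + 0 = 3 + 0 = 3)
(-1*31)*(-29 + (k(-2, -6) - 1*18)) = (-1*31)*(-29 + (3 - 1*18)) = -31*(-29 + (3 - 18)) = -31*(-29 - 15) = -31*(-44) = 1364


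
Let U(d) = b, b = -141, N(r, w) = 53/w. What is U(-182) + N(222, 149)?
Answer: -20956/149 ≈ -140.64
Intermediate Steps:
U(d) = -141
U(-182) + N(222, 149) = -141 + 53/149 = -20956/149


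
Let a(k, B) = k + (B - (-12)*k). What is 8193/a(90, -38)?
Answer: 8193/1132 ≈ 7.2376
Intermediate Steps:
a(k, B) = B + 13*k (a(k, B) = k + (B + 12*k) = B + 13*k)
8193/a(90, -38) = 8193/(-38 + 13*90) = 8193/(-38 + 1170) = 8193/1132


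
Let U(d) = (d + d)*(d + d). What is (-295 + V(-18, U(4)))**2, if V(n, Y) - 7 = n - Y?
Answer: 136900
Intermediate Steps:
U(d) = 4*d**2 (U(d) = (2*d)*(2*d) = 4*d**2)
V(n, Y) = 7 + n - Y (V(n, Y) = 7 + (n - Y) = 7 + n - Y)
(-295 + V(-18, U(4)))**2 = (-295 + (7 - 18 - 4*4**2))**2 = (-295 + (7 - 18 - 4*16))**2 = (-295 + (7 - 18 - 1*64))**2 = (-295 + (7 - 18 - 64))**2 = (-295 - 75)**2 = (-370)**2 = 136900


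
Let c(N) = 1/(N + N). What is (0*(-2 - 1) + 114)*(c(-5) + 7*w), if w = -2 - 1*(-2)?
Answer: -57/5 ≈ -11.400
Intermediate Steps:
c(N) = 1/(2*N)
w = 0 (w = -2 + 2 = 0)
(0*(-2 - 1) + 114)*(c(-5) + 7*w) = (0*(-2 - 1) + 114)*((1/2)/(-5) + 7*0) = (0*(-3) + 114)*((1/2)*(-1/5) + 0) = (0 + 114)*(-1/10 + 0) = 114*(-1/10) = -57/5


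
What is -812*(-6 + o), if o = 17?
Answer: -8932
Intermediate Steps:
-812*(-6 + o) = -812*(-6 + 17) = -812*11 = -8932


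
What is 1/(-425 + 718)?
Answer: 1/293 ≈ 0.0034130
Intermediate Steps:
1/(-425 + 718) = 1/293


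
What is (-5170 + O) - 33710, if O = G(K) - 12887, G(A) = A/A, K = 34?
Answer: -51766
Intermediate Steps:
G(A) = 1
O = -12886 (O = 1 - 12887 = -12886)
(-5170 + O) - 33710 = (-5170 - 12886) - 33710 = -18056 - 33710 = -51766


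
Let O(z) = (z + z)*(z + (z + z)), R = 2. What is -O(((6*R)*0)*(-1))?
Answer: 0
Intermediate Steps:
O(z) = 6*z² (O(z) = (2*z)*(z + 2*z) = (2*z)*(3*z) = 6*z²)
-O(((6*R)*0)*(-1)) = -6*(((6*2)*0)*(-1))² = -6*((12*0)*(-1))² = -6*(0*(-1))² = -6*0² = -6*0 = -1*0 = 0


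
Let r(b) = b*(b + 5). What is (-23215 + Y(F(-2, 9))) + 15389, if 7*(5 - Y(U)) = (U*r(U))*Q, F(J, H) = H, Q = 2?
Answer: -8145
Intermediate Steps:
r(b) = b*(5 + b)
Y(U) = 5 - 2*U²*(5 + U)/7 (Y(U) = 5 - U*(U*(5 + U))*2/7 = 5 - U²*(5 + U)*2/7 = 5 - 2*U²*(5 + U)/7)
(-23215 + Y(F(-2, 9))) + 15389 = (-23215 + (5 - 2/7*9²*(5 + 9))) + 15389 = (-23215 + (5 - 2/7*81*14)) + 15389 = (-23215 + (5 - 324)) + 15389 = (-23215 - 319) + 15389 = -23534 + 15389 = -8145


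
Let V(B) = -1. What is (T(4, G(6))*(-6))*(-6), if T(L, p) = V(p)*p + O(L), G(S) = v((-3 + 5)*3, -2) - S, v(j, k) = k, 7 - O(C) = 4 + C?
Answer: 252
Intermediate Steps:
O(C) = 3 - C (O(C) = 7 - (4 + C) = 7 + (-4 - C) = 3 - C)
G(S) = -2 - S
T(L, p) = 3 - L - p (T(L, p) = -p + (3 - L) = 3 - L - p)
(T(4, G(6))*(-6))*(-6) = ((3 - 1*4 - (-2 - 1*6))*(-6))*(-6) = ((3 - 4 - (-2 - 6))*(-6))*(-6) = ((3 - 4 - 1*(-8))*(-6))*(-6) = ((3 - 4 + 8)*(-6))*(-6) = (7*(-6))*(-6) = -42*(-6) = 252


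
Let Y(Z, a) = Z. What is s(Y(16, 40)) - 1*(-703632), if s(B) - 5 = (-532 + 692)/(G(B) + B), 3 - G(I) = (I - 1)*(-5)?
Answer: 33071019/47 ≈ 7.0364e+5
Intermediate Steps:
G(I) = -2 + 5*I (G(I) = 3 - (I - 1)*(-5) = 3 - (-1 + I)*(-5) = 3 - (5 - 5*I) = 3 + (-5 + 5*I) = -2 + 5*I)
s(B) = 5 + 160/(-2 + 6*B) (s(B) = 5 + (-532 + 692)/((-2 + 5*B) + B) = 5 + 160/(-2 + 6*B))
s(Y(16, 40)) - 1*(-703632) = 15*(5 + 16)/(-1 + 3*16) - 1*(-703632) = 15*21/(-1 + 48) + 703632 = 15*21/47 + 703632 = 15*(1/47)*21 + 703632 = 315/47 + 703632 = 33071019/47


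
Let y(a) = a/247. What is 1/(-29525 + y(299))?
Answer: -19/560952 ≈ -3.3871e-5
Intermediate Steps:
y(a) = a/247 (y(a) = a*(1/247) = a/247)
1/(-29525 + y(299)) = 1/(-29525 + (1/247)*299) = 1/(-29525 + 23/19) = 1/(-560952/19) = -19/560952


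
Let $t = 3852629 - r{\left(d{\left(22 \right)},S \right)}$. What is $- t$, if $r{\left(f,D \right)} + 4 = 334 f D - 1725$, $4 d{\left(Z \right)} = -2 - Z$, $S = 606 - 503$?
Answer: $-4060770$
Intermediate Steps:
$S = 103$
$d{\left(Z \right)} = - \frac{1}{2} - \frac{Z}{4}$ ($d{\left(Z \right)} = \frac{-2 - Z}{4} = - \frac{1}{2} - \frac{Z}{4}$)
$r{\left(f,D \right)} = -1729 + 334 D f$ ($r{\left(f,D \right)} = -4 + \left(334 f D - 1725\right) = -4 + \left(334 D f - 1725\right) = -4 + \left(-1725 + 334 D f\right) = -1729 + 334 D f$)
$t = 4060770$ ($t = 3852629 - \left(-1729 + 334 \cdot 103 \left(- \frac{1}{2} - \frac{11}{2}\right)\right) = 3852629 - \left(-1729 + 334 \cdot 103 \left(-6\right)\right) = 3852629 - \left(-1729 - 206412\right) = 3852629 - -208141 = 3852629 + 208141 = 4060770$)
$- t = \left(-1\right) 4060770 = -4060770$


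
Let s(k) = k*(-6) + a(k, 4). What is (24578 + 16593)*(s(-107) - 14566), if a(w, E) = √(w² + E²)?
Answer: -573265004 + 41171*√11465 ≈ -5.6886e+8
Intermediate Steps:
a(w, E) = √(E² + w²)
s(k) = √(16 + k²) - 6*k (s(k) = k*(-6) + √(4² + k²) = -6*k + √(16 + k²) = √(16 + k²) - 6*k)
(24578 + 16593)*(s(-107) - 14566) = (24578 + 16593)*((√(16 + (-107)²) - 6*(-107)) - 14566) = 41171*((√(16 + 11449) + 642) - 14566) = 41171*((√11465 + 642) - 14566) = 41171*((642 + √11465) - 14566) = 41171*(-13924 + √11465) = -573265004 + 41171*√11465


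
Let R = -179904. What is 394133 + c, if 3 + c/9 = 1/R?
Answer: 23633748605/59968 ≈ 3.9411e+5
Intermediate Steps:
c = -1619139/59968 (c = -27 + 9/(-179904) = -27 + 9*(-1/179904) = -27 - 3/59968 = -1619139/59968 ≈ -27.000)
394133 + c = 394133 - 1619139/59968 = 23633748605/59968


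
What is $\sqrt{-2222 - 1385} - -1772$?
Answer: $1772 + i \sqrt{3607} \approx 1772.0 + 60.058 i$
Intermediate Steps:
$\sqrt{-2222 - 1385} - -1772 = \sqrt{-3607} + 1772 = i \sqrt{3607} + 1772 = 1772 + i \sqrt{3607}$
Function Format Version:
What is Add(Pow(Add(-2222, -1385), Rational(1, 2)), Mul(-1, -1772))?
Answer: Add(1772, Mul(I, Pow(3607, Rational(1, 2)))) ≈ Add(1772.0, Mul(60.058, I))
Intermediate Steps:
Add(Pow(Add(-2222, -1385), Rational(1, 2)), Mul(-1, -1772)) = Add(Pow(-3607, Rational(1, 2)), 1772) = Add(Mul(I, Pow(3607, Rational(1, 2))), 1772) = Add(1772, Mul(I, Pow(3607, Rational(1, 2))))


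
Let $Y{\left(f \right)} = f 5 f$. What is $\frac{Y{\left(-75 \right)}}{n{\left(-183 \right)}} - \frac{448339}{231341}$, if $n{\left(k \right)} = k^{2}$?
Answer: $- \frac{945328794}{860819861} \approx -1.0982$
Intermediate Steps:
$Y{\left(f \right)} = 5 f^{2}$ ($Y{\left(f \right)} = 5 f f = 5 f^{2}$)
$\frac{Y{\left(-75 \right)}}{n{\left(-183 \right)}} - \frac{448339}{231341} = \frac{5 \left(-75\right)^{2}}{\left(-183\right)^{2}} - \frac{448339}{231341} = \frac{5 \cdot 5625}{33489} - \frac{448339}{231341} = 28125 \cdot \frac{1}{33489} - \frac{448339}{231341} = \frac{3125}{3721} - \frac{448339}{231341} = - \frac{945328794}{860819861}$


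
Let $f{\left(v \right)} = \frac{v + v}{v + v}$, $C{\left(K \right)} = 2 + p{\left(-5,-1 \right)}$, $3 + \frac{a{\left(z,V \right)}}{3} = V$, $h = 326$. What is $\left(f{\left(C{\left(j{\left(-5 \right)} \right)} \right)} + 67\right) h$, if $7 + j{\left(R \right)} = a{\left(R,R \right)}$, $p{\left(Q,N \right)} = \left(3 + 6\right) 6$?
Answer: $22168$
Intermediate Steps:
$p{\left(Q,N \right)} = 54$ ($p{\left(Q,N \right)} = 9 \cdot 6 = 54$)
$a{\left(z,V \right)} = -9 + 3 V$
$j{\left(R \right)} = -16 + 3 R$ ($j{\left(R \right)} = -7 + \left(-9 + 3 R\right) = -16 + 3 R$)
$C{\left(K \right)} = 56$ ($C{\left(K \right)} = 2 + 54 = 56$)
$f{\left(v \right)} = 1$ ($f{\left(v \right)} = \frac{2 v}{2 v} = 2 v \frac{1}{2 v} = 1$)
$\left(f{\left(C{\left(j{\left(-5 \right)} \right)} \right)} + 67\right) h = \left(1 + 67\right) 326 = 68 \cdot 326 = 22168$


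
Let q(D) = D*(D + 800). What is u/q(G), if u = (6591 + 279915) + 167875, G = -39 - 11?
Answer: -454381/37500 ≈ -12.117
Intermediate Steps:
G = -50
u = 454381 (u = 286506 + 167875 = 454381)
q(D) = D*(800 + D)
u/q(G) = 454381/((-50*(800 - 50))) = 454381/((-50*750)) = 454381/(-37500) = 454381*(-1/37500) = -454381/37500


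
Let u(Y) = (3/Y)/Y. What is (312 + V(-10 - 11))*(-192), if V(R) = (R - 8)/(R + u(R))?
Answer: -92841120/1543 ≈ -60169.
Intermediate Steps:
u(Y) = 3/Y²
V(R) = (-8 + R)/(R + 3/R²) (V(R) = (R - 8)/(R + 3/R²) = (-8 + R)/(R + 3/R²))
(312 + V(-10 - 11))*(-192) = (312 + (-10 - 11)²*(-8 + (-10 - 11))/(3 + (-10 - 11)³))*(-192) = (312 + (-21)²*(-8 - 21)/(3 + (-21)³))*(-192) = (312 + 441*(-29)/(3 - 9261))*(-192) = (312 + 441*(-29)/(-9258))*(-192) = (312 + 441*(-1/9258)*(-29))*(-192) = (312 + 4263/3086)*(-192) = (967095/3086)*(-192) = -92841120/1543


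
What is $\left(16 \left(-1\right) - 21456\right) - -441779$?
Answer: $420307$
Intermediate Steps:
$\left(16 \left(-1\right) - 21456\right) - -441779 = \left(-16 - 21456\right) + 441779 = -21472 + 441779 = 420307$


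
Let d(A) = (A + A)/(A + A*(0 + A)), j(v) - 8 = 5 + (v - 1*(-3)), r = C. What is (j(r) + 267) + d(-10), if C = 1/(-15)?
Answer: 12722/45 ≈ 282.71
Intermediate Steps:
C = -1/15 ≈ -0.066667
r = -1/15 ≈ -0.066667
j(v) = 16 + v (j(v) = 8 + (5 + (v - 1*(-3))) = 8 + (5 + (v + 3)) = 8 + (5 + (3 + v)) = 8 + (8 + v) = 16 + v)
d(A) = 2*A/(A + A²) (d(A) = (2*A)/(A + A*A) = (2*A)/(A + A²) = 2*A/(A + A²))
(j(r) + 267) + d(-10) = ((16 - 1/15) + 267) + 2/(1 - 10) = (239/15 + 267) + 2/(-9) = 4244/15 + 2*(-⅑) = 4244/15 - 2/9 = 12722/45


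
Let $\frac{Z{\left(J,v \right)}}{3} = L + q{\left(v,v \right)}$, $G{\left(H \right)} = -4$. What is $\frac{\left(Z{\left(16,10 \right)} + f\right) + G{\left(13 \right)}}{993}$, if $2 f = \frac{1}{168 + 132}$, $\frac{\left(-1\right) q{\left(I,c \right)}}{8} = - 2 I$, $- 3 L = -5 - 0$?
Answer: $\frac{288601}{595800} \approx 0.48439$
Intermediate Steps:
$L = \frac{5}{3}$ ($L = - \frac{-5 - 0}{3} = - \frac{-5 + 0}{3} = \left(- \frac{1}{3}\right) \left(-5\right) = \frac{5}{3} \approx 1.6667$)
$q{\left(I,c \right)} = 16 I$ ($q{\left(I,c \right)} = - 8 \left(- 2 I\right) = 16 I$)
$Z{\left(J,v \right)} = 5 + 48 v$ ($Z{\left(J,v \right)} = 3 \left(\frac{5}{3} + 16 v\right) = 5 + 48 v$)
$f = \frac{1}{600}$ ($f = \frac{1}{2 \left(168 + 132\right)} = \frac{1}{2 \cdot 300} = \frac{1}{2} \cdot \frac{1}{300} = \frac{1}{600} \approx 0.0016667$)
$\frac{\left(Z{\left(16,10 \right)} + f\right) + G{\left(13 \right)}}{993} = \frac{\left(\left(5 + 48 \cdot 10\right) + \frac{1}{600}\right) - 4}{993} = \left(\left(\left(5 + 480\right) + \frac{1}{600}\right) - 4\right) \frac{1}{993} = \left(\left(485 + \frac{1}{600}\right) - 4\right) \frac{1}{993} = \left(\frac{291001}{600} - 4\right) \frac{1}{993} = \frac{288601}{600} \cdot \frac{1}{993} = \frac{288601}{595800}$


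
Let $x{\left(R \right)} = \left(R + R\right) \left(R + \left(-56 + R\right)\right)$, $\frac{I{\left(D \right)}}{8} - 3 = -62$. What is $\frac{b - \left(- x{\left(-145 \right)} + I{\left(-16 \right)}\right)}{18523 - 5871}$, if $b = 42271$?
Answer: $\frac{143083}{12652} \approx 11.309$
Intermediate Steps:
$I{\left(D \right)} = -472$ ($I{\left(D \right)} = 24 + 8 \left(-62\right) = 24 - 496 = -472$)
$x{\left(R \right)} = 2 R \left(-56 + 2 R\right)$
$\frac{b - \left(- x{\left(-145 \right)} + I{\left(-16 \right)}\right)}{18523 - 5871} = \frac{42271 - \left(-472 + 580 \left(-28 - 145\right)\right)}{18523 - 5871} = \frac{42271 + \left(4 \left(-145\right) \left(-173\right) + 472\right)}{12652} = \left(42271 + \left(100340 + 472\right)\right) \frac{1}{12652} = \left(42271 + 100812\right) \frac{1}{12652} = 143083 \cdot \frac{1}{12652} = \frac{143083}{12652}$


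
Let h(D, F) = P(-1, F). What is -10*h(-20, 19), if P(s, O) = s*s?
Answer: -10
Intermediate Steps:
P(s, O) = s**2
h(D, F) = 1 (h(D, F) = (-1)**2 = 1)
-10*h(-20, 19) = -10*1 = -10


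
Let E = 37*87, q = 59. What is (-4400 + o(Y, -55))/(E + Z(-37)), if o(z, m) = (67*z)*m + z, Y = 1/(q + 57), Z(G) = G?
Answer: -128521/92278 ≈ -1.3928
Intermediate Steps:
E = 3219
Y = 1/116 (Y = 1/(59 + 57) = 1/116 ≈ 0.0086207)
o(z, m) = z + 67*m*z (o(z, m) = 67*m*z + z = z + 67*m*z)
(-4400 + o(Y, -55))/(E + Z(-37)) = (-4400 + (1 + 67*(-55))/116)/(3219 - 37) = (-4400 + (1 - 3685)/116)/3182 = (-4400 + (1/116)*(-3684))*(1/3182) = (-4400 - 921/29)*(1/3182) = -128521/29*1/3182 = -128521/92278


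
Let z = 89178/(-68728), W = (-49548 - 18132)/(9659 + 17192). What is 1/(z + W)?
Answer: -83882524/320274069 ≈ -0.26191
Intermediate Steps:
W = -67680/26851 ≈ -2.5206
z = -44589/34364 (z = 89178*(-1/68728) = -44589/34364 ≈ -1.2976)
1/(z + W) = 1/(-44589/34364 - 67680/26851) = 1/(-320274069/83882524) = -83882524/320274069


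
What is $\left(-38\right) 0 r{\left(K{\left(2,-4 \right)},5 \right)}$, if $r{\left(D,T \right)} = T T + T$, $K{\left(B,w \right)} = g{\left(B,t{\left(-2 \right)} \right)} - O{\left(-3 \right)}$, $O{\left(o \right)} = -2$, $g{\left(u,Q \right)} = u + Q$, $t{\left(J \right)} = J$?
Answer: $0$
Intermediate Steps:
$g{\left(u,Q \right)} = Q + u$
$K{\left(B,w \right)} = B$ ($K{\left(B,w \right)} = \left(-2 + B\right) - -2 = \left(-2 + B\right) + 2 = B$)
$r{\left(D,T \right)} = T + T^{2}$ ($r{\left(D,T \right)} = T^{2} + T = T + T^{2}$)
$\left(-38\right) 0 r{\left(K{\left(2,-4 \right)},5 \right)} = \left(-38\right) 0 \cdot 5 \left(1 + 5\right) = 0 \cdot 5 \cdot 6 = 0 \cdot 30 = 0$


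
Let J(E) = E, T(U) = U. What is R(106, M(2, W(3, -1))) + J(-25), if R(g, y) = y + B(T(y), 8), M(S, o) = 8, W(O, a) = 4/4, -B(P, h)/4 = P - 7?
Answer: -21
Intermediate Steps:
B(P, h) = 28 - 4*P (B(P, h) = -4*(P - 7) = -4*(-7 + P) = 28 - 4*P)
W(O, a) = 1 (W(O, a) = 4*(1/4) = 1)
R(g, y) = 28 - 3*y (R(g, y) = y + (28 - 4*y) = 28 - 3*y)
R(106, M(2, W(3, -1))) + J(-25) = (28 - 3*8) - 25 = (28 - 24) - 25 = 4 - 25 = -21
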